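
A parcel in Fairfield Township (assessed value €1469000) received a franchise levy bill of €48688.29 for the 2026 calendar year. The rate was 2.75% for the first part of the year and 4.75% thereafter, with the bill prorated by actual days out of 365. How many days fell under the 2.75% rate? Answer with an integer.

Let d = days at the first rate; then 365 − d days at the second rate.
€1469000 × [2.75%·d + 4.75%·(365−d)] / 365 = €48688.29
Solving gives d = 262, so the new rate took effect on September 20, 2026.

262 days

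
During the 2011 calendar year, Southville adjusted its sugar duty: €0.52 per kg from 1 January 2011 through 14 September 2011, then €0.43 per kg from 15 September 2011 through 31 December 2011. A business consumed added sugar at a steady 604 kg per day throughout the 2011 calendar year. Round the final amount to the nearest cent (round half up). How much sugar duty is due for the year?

€108,768.32

1 January – 14 September 2011: 257 days × 604 kg/day = 155,228 kg at €0.52/kg → €80,718.56
15 September – 31 December 2011: 108 days × 604 kg/day = 65,232 kg at €0.43/kg → €28,049.76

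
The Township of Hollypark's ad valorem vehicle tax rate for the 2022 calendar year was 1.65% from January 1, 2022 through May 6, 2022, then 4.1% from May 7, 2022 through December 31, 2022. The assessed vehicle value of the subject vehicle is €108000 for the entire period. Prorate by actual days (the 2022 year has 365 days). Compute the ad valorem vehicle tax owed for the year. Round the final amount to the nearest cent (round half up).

€3514.59

January 1 – May 6, 2022: 126 days at 1.65% → €108000 × 1.65% × 126/365 = €615.1562
May 7 – December 31, 2022: 239 days at 4.1% → €108000 × 4.1% × 239/365 = €2899.4301
Total = €3514.5863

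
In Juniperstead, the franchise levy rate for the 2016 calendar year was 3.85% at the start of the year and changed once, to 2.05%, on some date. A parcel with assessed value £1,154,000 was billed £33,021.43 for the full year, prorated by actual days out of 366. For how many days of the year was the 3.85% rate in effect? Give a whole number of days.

165 days

Let d = days at the first rate; then 366 − d days at the second rate.
£1,154,000 × [3.85%·d + 2.05%·(366−d)] / 366 = £33,021.43
Solving gives d = 165, so the new rate took effect on June 14, 2016.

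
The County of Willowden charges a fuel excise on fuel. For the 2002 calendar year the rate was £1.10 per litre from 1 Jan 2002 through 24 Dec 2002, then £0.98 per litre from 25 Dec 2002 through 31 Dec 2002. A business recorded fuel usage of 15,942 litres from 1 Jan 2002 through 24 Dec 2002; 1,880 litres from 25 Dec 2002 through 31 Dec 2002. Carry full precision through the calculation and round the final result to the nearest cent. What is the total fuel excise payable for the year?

1 Jan – 24 Dec 2002: 15,942 litres at £1.10/litre → £17,536.20
25 Dec – 31 Dec 2002: 1,880 litres at £0.98/litre → £1,842.40

£19,378.60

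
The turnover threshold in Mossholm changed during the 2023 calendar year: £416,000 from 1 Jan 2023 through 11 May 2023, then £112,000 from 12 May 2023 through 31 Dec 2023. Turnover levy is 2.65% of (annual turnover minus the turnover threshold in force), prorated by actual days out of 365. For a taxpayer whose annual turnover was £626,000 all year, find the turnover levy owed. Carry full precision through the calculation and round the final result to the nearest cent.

£10,729.67

1 Jan – 11 May 2023: 131 days, exemption £416,000 → (£626,000 − £416,000) × 2.65% × 131/365 = £1,997.3014
12 May – 31 Dec 2023: 234 days, exemption £112,000 → (£626,000 − £112,000) × 2.65% × 234/365 = £8,732.3671
Total = £10,729.6685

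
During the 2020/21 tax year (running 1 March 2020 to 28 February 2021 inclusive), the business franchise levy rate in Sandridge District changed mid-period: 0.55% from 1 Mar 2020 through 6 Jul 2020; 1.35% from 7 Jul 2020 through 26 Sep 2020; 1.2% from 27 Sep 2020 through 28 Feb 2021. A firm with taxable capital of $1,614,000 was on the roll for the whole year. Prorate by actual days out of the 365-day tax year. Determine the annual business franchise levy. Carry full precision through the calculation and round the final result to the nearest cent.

$16,232.86

1 Mar – 6 Jul 2020: 128 days at 0.55% → $1,614,000 × 0.55% × 128/365 = $3,113.0301
7 Jul – 26 Sep 2020: 82 days at 1.35% → $1,614,000 × 1.35% × 82/365 = $4,895.0630
27 Sep 2020 – 28 Feb 2021: 155 days at 1.2% → $1,614,000 × 1.2% × 155/365 = $8,224.7671
Total = $16,232.8603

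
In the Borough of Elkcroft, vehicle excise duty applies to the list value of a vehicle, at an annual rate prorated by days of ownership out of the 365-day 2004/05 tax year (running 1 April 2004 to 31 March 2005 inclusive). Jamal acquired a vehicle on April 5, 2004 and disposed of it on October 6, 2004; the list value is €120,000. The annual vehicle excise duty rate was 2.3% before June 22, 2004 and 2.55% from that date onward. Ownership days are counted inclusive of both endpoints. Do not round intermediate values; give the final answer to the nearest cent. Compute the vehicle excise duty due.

April 5 – June 21, 2004: 78 days at 2.3% → €120,000 × 2.3% × 78/365 = €589.8082
June 22 – October 6, 2004: 107 days at 2.55% → €120,000 × 2.55% × 107/365 = €897.0411
Total = €1,486.8493

€1,486.85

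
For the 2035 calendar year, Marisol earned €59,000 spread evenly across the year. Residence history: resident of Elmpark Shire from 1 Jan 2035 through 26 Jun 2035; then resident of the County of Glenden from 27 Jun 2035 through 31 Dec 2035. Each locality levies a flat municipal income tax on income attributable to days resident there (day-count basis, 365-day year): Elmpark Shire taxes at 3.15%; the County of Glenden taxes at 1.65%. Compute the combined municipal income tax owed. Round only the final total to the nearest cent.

€1,402.66

Elmpark Shire, 1 Jan – 26 Jun 2035: 177 days → €59,000 × 3.15% × 177/365 = €901.2452
The County of Glenden, 27 Jun – 31 Dec 2035: 188 days → €59,000 × 1.65% × 188/365 = €501.4192
Total = €1,402.6644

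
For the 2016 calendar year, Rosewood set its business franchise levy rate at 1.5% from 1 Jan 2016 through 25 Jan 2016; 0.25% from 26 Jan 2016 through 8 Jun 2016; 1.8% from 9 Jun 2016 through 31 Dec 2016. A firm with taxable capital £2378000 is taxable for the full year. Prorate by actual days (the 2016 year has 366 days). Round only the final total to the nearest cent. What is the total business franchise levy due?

1 Jan – 25 Jan 2016: 25 days at 1.5% → £2378000 × 1.5% × 25/366 = £2436.4754
26 Jan – 8 Jun 2016: 135 days at 0.25% → £2378000 × 0.25% × 135/366 = £2192.8279
9 Jun – 31 Dec 2016: 206 days at 1.8% → £2378000 × 1.8% × 206/366 = £24091.8689
Total = £28721.1721

£28721.17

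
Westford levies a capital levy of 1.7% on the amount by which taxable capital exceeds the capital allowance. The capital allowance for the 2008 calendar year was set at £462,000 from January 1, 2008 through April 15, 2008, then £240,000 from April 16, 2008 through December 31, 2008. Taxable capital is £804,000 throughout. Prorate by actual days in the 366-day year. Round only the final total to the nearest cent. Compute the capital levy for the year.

£8,494.98

January 1 – April 15, 2008: 106 days, exemption £462,000 → (£804,000 − £462,000) × 1.7% × 106/366 = £1,683.8361
April 16 – December 31, 2008: 260 days, exemption £240,000 → (£804,000 − £240,000) × 1.7% × 260/366 = £6,811.1475
Total = £8,494.9836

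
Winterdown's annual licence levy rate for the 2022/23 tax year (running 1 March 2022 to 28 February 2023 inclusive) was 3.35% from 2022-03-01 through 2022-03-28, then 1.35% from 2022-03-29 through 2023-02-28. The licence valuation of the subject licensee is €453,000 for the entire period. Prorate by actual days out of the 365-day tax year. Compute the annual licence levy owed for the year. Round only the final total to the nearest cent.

2022-03-01 to 2022-03-28: 28 days at 3.35% → €453,000 × 3.35% × 28/365 = €1,164.1479
2022-03-29 to 2023-02-28: 337 days at 1.35% → €453,000 × 1.35% × 337/365 = €5,646.3658
Total = €6,810.5137

€6,810.51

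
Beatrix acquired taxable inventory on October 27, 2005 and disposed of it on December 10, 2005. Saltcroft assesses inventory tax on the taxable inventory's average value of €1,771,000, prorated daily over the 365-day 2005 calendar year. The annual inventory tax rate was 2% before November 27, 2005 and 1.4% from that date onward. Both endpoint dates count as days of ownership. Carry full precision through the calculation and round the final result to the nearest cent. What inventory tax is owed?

€3,959.28

October 27 – November 26, 2005: 31 days at 2% → €1,771,000 × 2% × 31/365 = €3,008.2740
November 27 – December 10, 2005: 14 days at 1.4% → €1,771,000 × 1.4% × 14/365 = €951.0027
Total = €3,959.2767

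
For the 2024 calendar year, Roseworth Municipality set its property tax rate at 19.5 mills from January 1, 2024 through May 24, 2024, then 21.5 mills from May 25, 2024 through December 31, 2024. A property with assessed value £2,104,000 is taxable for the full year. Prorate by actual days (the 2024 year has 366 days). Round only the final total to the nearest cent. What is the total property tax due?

January 1 – May 24, 2024: 145 days at 19.5 mills → £2,104,000 × 1.95% × 145/366 = £16,254.2623
May 25 – December 31, 2024: 221 days at 21.5 mills → £2,104,000 × 2.15% × 221/366 = £27,314.6339
Total = £43,568.8962

£43,568.90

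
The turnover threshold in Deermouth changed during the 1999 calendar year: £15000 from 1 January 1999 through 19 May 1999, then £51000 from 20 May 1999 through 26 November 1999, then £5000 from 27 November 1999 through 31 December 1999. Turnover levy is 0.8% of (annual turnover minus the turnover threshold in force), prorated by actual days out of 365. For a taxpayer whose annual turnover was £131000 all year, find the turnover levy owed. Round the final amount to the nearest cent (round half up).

£784.96

1 January – 19 May 1999: 139 days, exemption £15000 → (£131000 − £15000) × 0.8% × 139/365 = £353.4027
20 May – 26 November 1999: 191 days, exemption £51000 → (£131000 − £51000) × 0.8% × 191/365 = £334.9041
27 November – 31 December 1999: 35 days, exemption £5000 → (£131000 − £5000) × 0.8% × 35/365 = £96.6575
Total = £784.9644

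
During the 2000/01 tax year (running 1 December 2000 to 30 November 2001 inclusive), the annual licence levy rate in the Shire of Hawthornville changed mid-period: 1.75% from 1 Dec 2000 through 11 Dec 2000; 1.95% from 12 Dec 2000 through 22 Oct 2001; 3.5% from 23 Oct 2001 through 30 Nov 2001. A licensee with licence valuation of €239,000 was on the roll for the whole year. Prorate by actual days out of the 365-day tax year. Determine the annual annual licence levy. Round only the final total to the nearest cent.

€5,041.92

1 Dec – 11 Dec 2000: 11 days at 1.75% → €239,000 × 1.75% × 11/365 = €126.0479
12 Dec 2000 – 22 Oct 2001: 315 days at 1.95% → €239,000 × 1.95% × 315/365 = €4,022.0753
23 Oct – 30 Nov 2001: 39 days at 3.5% → €239,000 × 3.5% × 39/365 = €893.7945
Total = €5,041.9178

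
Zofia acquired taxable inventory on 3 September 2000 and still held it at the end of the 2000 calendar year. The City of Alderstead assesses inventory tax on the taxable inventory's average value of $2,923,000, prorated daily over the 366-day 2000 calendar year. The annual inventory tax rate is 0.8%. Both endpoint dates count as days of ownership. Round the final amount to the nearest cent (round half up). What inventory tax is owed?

Days held (3 September – 31 December 2000): 120 out of 366
Tax = $2,923,000 × 0.8% × 120/366 = $7,666.8852

$7,666.89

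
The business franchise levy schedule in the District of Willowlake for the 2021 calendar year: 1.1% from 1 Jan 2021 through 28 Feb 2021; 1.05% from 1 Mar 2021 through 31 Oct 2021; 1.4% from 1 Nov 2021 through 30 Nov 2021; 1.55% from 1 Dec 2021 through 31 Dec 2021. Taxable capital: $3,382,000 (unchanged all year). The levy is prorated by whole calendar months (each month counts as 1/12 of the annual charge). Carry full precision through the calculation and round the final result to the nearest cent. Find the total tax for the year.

1 Jan – 28 Feb 2021: 2 months at 1.1% → $3,382,000 × 1.1% × 2/12 = $6,200.3333
1 Mar – 31 Oct 2021: 8 months at 1.05% → $3,382,000 × 1.05% × 8/12 = $23,674.0000
1 Nov – 30 Nov 2021: 1 month at 1.4% → $3,382,000 × 1.4% × 1/12 = $3,945.6667
1 Dec – 31 Dec 2021: 1 month at 1.55% → $3,382,000 × 1.55% × 1/12 = $4,368.4167
Total = $38,188.4167

$38,188.42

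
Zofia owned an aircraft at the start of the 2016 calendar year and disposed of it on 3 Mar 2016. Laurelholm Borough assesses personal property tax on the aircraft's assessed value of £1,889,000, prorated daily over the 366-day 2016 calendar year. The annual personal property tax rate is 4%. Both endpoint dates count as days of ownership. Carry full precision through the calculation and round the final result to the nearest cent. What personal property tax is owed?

Days held (1 Jan – 3 Mar 2016): 63 out of 366
Tax = £1,889,000 × 4% × 63/366 = £13,006.2295

£13,006.23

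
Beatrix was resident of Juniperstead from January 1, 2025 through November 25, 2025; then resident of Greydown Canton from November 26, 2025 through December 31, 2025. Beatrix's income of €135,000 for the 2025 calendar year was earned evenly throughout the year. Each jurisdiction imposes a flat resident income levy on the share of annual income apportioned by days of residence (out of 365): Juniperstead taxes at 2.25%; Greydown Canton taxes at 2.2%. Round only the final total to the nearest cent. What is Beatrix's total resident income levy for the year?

€3,030.84

Juniperstead, January 1 – November 25, 2025: 329 days → €135,000 × 2.25% × 329/365 = €2,737.9110
Greydown Canton, November 26 – December 31, 2025: 36 days → €135,000 × 2.2% × 36/365 = €292.9315
Total = €3,030.8425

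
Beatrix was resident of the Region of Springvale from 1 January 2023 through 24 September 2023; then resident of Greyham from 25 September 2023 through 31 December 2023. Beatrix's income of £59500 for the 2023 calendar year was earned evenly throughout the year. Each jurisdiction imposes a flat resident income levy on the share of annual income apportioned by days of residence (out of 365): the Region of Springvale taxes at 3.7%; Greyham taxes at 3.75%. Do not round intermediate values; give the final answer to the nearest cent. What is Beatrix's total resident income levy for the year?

£2209.49

The Region of Springvale, 1 January – 24 September 2023: 267 days → £59500 × 3.7% × 267/365 = £1610.4123
Greyham, 25 September – 31 December 2023: 98 days → £59500 × 3.75% × 98/365 = £599.0753
Total = £2209.4877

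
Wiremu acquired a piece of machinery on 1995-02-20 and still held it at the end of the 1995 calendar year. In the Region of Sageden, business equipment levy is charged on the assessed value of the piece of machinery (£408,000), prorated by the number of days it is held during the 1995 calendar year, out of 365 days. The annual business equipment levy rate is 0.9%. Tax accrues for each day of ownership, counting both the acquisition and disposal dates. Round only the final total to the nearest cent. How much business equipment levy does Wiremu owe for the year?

£3,168.99

Days held (1995-02-20 to 1995-12-31): 315 out of 365
Tax = £408,000 × 0.9% × 315/365 = £3,168.9863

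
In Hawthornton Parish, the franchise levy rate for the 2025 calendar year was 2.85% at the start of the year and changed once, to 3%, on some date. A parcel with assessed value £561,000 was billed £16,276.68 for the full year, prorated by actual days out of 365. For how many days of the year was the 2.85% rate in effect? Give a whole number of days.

240 days

Let d = days at the first rate; then 365 − d days at the second rate.
£561,000 × [2.85%·d + 3%·(365−d)] / 365 = £16,276.68
Solving gives d = 240, so the new rate took effect on 29 Aug 2025.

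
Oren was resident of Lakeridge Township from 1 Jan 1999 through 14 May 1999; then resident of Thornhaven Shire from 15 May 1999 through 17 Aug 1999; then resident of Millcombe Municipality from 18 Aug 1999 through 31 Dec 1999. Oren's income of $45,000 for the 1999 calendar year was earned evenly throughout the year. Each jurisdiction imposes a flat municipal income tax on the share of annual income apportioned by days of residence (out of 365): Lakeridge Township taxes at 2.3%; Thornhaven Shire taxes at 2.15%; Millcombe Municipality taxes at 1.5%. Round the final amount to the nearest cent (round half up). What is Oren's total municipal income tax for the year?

Lakeridge Township, 1 Jan – 14 May 1999: 134 days → $45,000 × 2.3% × 134/365 = $379.9726
Thornhaven Shire, 15 May – 17 Aug 1999: 95 days → $45,000 × 2.15% × 95/365 = $251.8151
Millcombe Municipality, 18 Aug – 31 Dec 1999: 136 days → $45,000 × 1.5% × 136/365 = $251.5068
Total = $883.2945

$883.29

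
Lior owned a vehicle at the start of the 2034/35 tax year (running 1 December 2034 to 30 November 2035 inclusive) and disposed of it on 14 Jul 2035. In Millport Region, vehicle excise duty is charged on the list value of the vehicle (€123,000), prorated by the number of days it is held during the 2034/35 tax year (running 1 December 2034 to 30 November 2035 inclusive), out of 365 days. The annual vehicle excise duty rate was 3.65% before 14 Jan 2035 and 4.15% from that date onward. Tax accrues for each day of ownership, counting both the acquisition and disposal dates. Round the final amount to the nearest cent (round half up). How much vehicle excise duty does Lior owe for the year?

1 Dec 2034 – 13 Jan 2035: 44 days at 3.65% → €123,000 × 3.65% × 44/365 = €541.2000
14 Jan – 14 Jul 2035: 182 days at 4.15% → €123,000 × 4.15% × 182/365 = €2,545.2575
Total = €3,086.4575

€3,086.46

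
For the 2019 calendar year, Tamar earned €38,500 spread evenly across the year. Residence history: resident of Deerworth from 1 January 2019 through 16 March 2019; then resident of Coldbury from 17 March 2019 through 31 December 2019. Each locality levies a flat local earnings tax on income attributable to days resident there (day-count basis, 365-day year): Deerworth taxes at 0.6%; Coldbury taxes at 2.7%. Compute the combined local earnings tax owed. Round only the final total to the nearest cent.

Deerworth, 1 January – 16 March 2019: 75 days → €38,500 × 0.6% × 75/365 = €47.4658
Coldbury, 17 March – 31 December 2019: 290 days → €38,500 × 2.7% × 290/365 = €825.9041
Total = €873.3699

€873.37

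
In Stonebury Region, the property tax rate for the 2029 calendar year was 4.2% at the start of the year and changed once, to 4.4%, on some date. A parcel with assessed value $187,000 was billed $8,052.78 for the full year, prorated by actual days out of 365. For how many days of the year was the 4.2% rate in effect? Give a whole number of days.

Let d = days at the first rate; then 365 − d days at the second rate.
$187,000 × [4.2%·d + 4.4%·(365−d)] / 365 = $8,052.78
Solving gives d = 171, so the new rate took effect on June 21, 2029.

171 days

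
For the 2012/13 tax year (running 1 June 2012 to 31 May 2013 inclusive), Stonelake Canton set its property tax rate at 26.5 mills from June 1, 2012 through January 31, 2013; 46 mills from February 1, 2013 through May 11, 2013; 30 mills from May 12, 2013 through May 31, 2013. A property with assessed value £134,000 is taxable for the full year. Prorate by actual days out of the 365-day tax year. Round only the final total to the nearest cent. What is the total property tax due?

£4,292.59

June 1, 2012 – January 31, 2013: 245 days at 26.5 mills → £134,000 × 2.65% × 245/365 = £2,383.5479
February 1 – May 11, 2013: 100 days at 46 mills → £134,000 × 4.6% × 100/365 = £1,688.7671
May 12 – May 31, 2013: 20 days at 30 mills → £134,000 × 3% × 20/365 = £220.2740
Total = £4,292.5890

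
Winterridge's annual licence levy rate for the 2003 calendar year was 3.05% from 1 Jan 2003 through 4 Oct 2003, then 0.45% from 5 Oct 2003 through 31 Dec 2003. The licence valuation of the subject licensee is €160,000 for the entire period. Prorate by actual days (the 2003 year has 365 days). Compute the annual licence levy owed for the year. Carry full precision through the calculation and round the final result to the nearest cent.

1 Jan – 4 Oct 2003: 277 days at 3.05% → €160,000 × 3.05% × 277/365 = €3,703.4521
5 Oct – 31 Dec 2003: 88 days at 0.45% → €160,000 × 0.45% × 88/365 = €173.5890
Total = €3,877.0411

€3,877.04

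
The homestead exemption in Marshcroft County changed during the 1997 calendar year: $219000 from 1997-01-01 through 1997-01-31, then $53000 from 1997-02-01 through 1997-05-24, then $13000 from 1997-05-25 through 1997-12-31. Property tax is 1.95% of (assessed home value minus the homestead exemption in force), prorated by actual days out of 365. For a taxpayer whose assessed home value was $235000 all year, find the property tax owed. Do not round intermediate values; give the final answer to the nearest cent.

$3746.35

1997-01-01 to 1997-01-31: 31 days, exemption $219000 → ($235000 − $219000) × 1.95% × 31/365 = $26.4986
1997-02-01 to 1997-05-24: 113 days, exemption $53000 → ($235000 − $53000) × 1.95% × 113/365 = $1098.7315
1997-05-25 to 1997-12-31: 221 days, exemption $13000 → ($235000 − $13000) × 1.95% × 221/365 = $2621.1205
Total = $3746.3507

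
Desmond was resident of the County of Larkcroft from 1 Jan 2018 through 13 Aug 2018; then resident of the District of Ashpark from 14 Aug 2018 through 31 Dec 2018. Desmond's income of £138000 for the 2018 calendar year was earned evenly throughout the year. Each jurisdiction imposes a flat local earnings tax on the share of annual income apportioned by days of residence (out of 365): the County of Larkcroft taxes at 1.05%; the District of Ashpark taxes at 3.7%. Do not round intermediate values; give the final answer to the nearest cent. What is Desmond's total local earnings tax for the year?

The County of Larkcroft, 1 Jan – 13 Aug 2018: 225 days → £138000 × 1.05% × 225/365 = £893.2192
The District of Ashpark, 14 Aug – 31 Dec 2018: 140 days → £138000 × 3.7% × 140/365 = £1958.4658
Total = £2851.6849

£2851.68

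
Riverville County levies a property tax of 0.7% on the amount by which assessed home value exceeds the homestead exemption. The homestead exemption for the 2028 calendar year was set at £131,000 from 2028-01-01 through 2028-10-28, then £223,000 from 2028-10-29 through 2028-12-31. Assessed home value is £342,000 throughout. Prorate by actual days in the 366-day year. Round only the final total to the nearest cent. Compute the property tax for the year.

2028-01-01 to 2028-10-28: 302 days, exemption £131,000 → (£342,000 − £131,000) × 0.7% × 302/366 = £1,218.7268
2028-10-29 to 2028-12-31: 64 days, exemption £223,000 → (£342,000 − £223,000) × 0.7% × 64/366 = £145.6612
Total = £1,364.3880

£1,364.39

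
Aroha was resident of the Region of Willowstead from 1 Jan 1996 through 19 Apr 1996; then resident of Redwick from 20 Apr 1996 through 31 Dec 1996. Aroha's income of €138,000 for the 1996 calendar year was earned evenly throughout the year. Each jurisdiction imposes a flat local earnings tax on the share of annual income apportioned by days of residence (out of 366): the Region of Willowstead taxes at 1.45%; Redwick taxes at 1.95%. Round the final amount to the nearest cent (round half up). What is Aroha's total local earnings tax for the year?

The Region of Willowstead, 1 Jan – 19 Apr 1996: 110 days → €138,000 × 1.45% × 110/366 = €601.3934
Redwick, 20 Apr – 31 Dec 1996: 256 days → €138,000 × 1.95% × 256/366 = €1,882.2295
Total = €2,483.6230

€2,483.62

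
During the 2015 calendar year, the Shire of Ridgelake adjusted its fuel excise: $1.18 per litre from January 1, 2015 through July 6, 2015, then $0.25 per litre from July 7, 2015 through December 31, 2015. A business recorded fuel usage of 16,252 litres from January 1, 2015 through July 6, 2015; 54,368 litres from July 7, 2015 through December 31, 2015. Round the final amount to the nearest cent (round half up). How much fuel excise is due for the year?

$32,769.36

January 1 – July 6, 2015: 16,252 litres at $1.18/litre → $19,177.36
July 7 – December 31, 2015: 54,368 litres at $0.25/litre → $13,592.00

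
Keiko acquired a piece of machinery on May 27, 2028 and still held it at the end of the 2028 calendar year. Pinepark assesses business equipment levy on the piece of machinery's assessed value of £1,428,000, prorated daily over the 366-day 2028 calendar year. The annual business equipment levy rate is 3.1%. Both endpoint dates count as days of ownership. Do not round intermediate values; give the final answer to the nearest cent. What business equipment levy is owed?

Days held (May 27 – December 31, 2028): 219 out of 366
Tax = £1,428,000 × 3.1% × 219/366 = £26,488.2295

£26,488.23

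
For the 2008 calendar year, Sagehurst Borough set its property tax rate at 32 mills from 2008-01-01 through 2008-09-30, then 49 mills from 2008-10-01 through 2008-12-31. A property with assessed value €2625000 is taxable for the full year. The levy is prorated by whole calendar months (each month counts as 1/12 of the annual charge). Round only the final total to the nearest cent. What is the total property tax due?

€95156.25

2008-01-01 to 2008-09-30: 9 months at 32 mills → €2625000 × 3.2% × 9/12 = €63000.0000
2008-10-01 to 2008-12-31: 3 months at 49 mills → €2625000 × 4.9% × 3/12 = €32156.2500
Total = €95156.2500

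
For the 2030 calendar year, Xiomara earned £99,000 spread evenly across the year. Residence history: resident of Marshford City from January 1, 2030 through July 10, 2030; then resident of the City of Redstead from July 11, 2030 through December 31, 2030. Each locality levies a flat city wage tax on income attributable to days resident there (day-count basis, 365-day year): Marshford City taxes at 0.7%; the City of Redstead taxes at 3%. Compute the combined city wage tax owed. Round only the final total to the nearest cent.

£1,778.47

Marshford City, January 1 – July 10, 2030: 191 days → £99,000 × 0.7% × 191/365 = £362.6384
The City of Redstead, July 11 – December 31, 2030: 174 days → £99,000 × 3% × 174/365 = £1,415.8356
Total = £1,778.4740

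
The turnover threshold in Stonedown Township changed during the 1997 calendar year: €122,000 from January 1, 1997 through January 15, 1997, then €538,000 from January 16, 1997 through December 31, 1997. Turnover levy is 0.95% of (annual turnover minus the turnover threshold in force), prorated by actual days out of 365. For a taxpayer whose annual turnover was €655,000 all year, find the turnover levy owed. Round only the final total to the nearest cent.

January 1 – January 15, 1997: 15 days, exemption €122,000 → (€655,000 − €122,000) × 0.95% × 15/365 = €208.0890
January 16 – December 31, 1997: 350 days, exemption €538,000 → (€655,000 − €538,000) × 0.95% × 350/365 = €1,065.8219
Total = €1,273.9110

€1,273.91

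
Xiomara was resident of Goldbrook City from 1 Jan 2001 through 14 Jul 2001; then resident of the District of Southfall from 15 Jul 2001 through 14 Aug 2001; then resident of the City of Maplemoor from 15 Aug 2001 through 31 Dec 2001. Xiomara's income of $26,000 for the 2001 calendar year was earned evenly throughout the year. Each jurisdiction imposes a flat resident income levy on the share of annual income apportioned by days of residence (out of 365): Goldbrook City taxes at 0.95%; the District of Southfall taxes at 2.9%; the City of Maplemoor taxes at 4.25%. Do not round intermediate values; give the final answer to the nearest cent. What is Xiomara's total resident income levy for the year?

$616.81

Goldbrook City, 1 Jan – 14 Jul 2001: 195 days → $26,000 × 0.95% × 195/365 = $131.9589
The District of Southfall, 15 Jul – 14 Aug 2001: 31 days → $26,000 × 2.9% × 31/365 = $64.0384
The City of Maplemoor, 15 Aug – 31 Dec 2001: 139 days → $26,000 × 4.25% × 139/365 = $420.8082
Total = $616.8055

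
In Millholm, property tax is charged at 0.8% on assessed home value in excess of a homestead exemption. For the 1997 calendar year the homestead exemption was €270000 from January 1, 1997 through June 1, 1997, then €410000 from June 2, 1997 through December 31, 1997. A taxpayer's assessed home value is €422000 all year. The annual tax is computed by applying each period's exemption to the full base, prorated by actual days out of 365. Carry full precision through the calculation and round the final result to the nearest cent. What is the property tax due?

€562.41

January 1 – June 1, 1997: 152 days, exemption €270000 → (€422000 − €270000) × 0.8% × 152/365 = €506.3890
June 2 – December 31, 1997: 213 days, exemption €410000 → (€422000 − €410000) × 0.8% × 213/365 = €56.0219
Total = €562.4110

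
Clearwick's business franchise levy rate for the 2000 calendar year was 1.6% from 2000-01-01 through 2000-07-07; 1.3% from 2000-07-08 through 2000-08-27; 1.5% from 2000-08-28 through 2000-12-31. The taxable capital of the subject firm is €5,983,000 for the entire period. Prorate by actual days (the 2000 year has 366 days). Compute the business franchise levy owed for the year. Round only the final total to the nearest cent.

€91,167.19

2000-01-01 to 2000-07-07: 189 days at 1.6% → €5,983,000 × 1.6% × 189/366 = €49,433.3115
2000-07-08 to 2000-08-27: 51 days at 1.3% → €5,983,000 × 1.3% × 51/366 = €10,838.0574
2000-08-28 to 2000-12-31: 126 days at 1.5% → €5,983,000 × 1.5% × 126/366 = €30,895.8197
Total = €91,167.1885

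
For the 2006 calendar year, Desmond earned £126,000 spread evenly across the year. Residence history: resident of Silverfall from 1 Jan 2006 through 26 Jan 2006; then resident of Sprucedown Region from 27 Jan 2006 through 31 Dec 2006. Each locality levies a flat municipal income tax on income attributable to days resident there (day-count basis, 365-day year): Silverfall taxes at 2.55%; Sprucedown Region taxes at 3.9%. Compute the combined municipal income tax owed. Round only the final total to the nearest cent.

£4,792.83

Silverfall, 1 Jan – 26 Jan 2006: 26 days → £126,000 × 2.55% × 26/365 = £228.8712
Sprucedown Region, 27 Jan – 31 Dec 2006: 339 days → £126,000 × 3.9% × 339/365 = £4,563.9616
Total = £4,792.8329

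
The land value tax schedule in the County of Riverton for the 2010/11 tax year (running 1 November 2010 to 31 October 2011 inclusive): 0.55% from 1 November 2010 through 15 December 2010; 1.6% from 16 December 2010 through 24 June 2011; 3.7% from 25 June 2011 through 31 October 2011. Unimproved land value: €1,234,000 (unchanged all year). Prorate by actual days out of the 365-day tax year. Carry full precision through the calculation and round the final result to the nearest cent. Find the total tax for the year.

€27,305.21

1 November – 15 December 2010: 45 days at 0.55% → €1,234,000 × 0.55% × 45/365 = €836.7534
16 December 2010 – 24 June 2011: 191 days at 1.6% → €1,234,000 × 1.6% × 191/365 = €10,331.7918
25 June – 31 October 2011: 129 days at 3.7% → €1,234,000 × 3.7% × 129/365 = €16,136.6630
Total = €27,305.2082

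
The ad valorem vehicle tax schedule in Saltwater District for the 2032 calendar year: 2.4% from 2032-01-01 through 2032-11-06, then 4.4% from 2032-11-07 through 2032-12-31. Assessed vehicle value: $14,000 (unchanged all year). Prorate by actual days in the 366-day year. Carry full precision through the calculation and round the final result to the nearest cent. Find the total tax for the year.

$378.08

2032-01-01 to 2032-11-06: 311 days at 2.4% → $14,000 × 2.4% × 311/366 = $285.5082
2032-11-07 to 2032-12-31: 55 days at 4.4% → $14,000 × 4.4% × 55/366 = $92.5683
Total = $378.0765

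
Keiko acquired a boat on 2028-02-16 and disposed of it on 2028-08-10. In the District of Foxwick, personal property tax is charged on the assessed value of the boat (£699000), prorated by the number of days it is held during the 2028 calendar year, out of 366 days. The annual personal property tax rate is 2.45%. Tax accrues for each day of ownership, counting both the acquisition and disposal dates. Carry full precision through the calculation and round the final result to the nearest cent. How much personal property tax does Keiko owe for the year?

£8282.00

Days held (2028-02-16 to 2028-08-10): 177 out of 366
Tax = £699000 × 2.45% × 177/366 = £8282.0041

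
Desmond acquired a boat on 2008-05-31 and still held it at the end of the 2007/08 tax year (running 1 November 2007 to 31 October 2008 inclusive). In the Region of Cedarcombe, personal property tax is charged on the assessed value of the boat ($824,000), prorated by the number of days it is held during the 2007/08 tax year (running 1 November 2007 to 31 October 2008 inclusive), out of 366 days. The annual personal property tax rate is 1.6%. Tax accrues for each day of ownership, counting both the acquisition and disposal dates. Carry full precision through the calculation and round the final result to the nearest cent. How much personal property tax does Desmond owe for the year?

Days held (2008-05-31 to 2008-10-31): 154 out of 366
Tax = $824,000 × 1.6% × 154/366 = $5,547.3661

$5,547.37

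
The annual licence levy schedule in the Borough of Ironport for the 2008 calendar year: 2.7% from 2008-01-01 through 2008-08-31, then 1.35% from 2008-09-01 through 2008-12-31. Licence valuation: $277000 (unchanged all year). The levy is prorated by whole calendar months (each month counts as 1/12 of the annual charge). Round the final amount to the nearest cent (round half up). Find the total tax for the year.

$6232.50

2008-01-01 to 2008-08-31: 8 months at 2.7% → $277000 × 2.7% × 8/12 = $4986.0000
2008-09-01 to 2008-12-31: 4 months at 1.35% → $277000 × 1.35% × 4/12 = $1246.5000
Total = $6232.5000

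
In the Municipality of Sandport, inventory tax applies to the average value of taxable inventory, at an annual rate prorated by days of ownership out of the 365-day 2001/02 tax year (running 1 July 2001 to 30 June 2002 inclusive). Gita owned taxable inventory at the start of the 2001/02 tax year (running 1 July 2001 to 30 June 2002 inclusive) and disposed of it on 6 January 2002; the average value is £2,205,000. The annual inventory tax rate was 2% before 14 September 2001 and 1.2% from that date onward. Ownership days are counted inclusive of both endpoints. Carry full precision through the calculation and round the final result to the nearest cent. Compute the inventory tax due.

1 July – 13 September 2001: 75 days at 2% → £2,205,000 × 2% × 75/365 = £9,061.6438
14 September 2001 – 6 January 2002: 115 days at 1.2% → £2,205,000 × 1.2% × 115/365 = £8,336.7123
Total = £17,398.3562

£17,398.36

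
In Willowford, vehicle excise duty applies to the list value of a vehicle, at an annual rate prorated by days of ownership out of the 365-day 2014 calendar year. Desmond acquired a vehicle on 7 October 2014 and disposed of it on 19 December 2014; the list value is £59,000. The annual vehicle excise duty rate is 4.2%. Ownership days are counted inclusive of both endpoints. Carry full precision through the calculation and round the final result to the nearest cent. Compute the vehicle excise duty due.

£502.39

Days held (7 October – 19 December 2014): 74 out of 365
Tax = £59,000 × 4.2% × 74/365 = £502.3890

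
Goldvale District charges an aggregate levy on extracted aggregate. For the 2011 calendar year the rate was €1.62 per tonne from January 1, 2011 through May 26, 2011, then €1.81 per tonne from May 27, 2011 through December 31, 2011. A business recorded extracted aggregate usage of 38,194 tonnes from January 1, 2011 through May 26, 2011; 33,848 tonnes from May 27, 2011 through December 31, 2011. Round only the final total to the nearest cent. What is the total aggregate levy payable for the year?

January 1 – May 26, 2011: 38,194 tonnes at €1.62/tonne → €61,874.28
May 27 – December 31, 2011: 33,848 tonnes at €1.81/tonne → €61,264.88

€123,139.16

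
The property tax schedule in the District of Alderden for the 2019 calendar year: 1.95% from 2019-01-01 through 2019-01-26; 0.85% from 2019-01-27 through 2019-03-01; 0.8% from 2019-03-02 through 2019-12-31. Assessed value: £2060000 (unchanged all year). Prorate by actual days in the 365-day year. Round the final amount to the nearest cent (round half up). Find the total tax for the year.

£18263.45

2019-01-01 to 2019-01-26: 26 days at 1.95% → £2060000 × 1.95% × 26/365 = £2861.4247
2019-01-27 to 2019-03-01: 34 days at 0.85% → £2060000 × 0.85% × 34/365 = £1631.0685
2019-03-02 to 2019-12-31: 305 days at 0.8% → £2060000 × 0.8% × 305/365 = £13770.9589
Total = £18263.4521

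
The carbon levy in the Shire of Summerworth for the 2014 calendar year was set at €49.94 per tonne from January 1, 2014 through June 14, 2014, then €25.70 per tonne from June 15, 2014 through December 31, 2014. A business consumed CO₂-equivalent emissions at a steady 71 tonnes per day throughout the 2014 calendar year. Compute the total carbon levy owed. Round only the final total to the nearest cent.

January 1 – June 14, 2014: 165 days × 71 tonnes/day = 11,715 tonnes at €49.94/tonne → €585,047.10
June 15 – December 31, 2014: 200 days × 71 tonnes/day = 14,200 tonnes at €25.70/tonne → €364,940.00

€949,987.10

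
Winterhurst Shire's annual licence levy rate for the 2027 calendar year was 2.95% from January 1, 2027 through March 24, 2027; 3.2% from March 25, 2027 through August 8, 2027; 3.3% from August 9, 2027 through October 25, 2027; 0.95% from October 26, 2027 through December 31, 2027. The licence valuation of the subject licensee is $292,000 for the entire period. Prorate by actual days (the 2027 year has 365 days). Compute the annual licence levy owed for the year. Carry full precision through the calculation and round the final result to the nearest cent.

January 1 – March 24, 2027: 83 days at 2.95% → $292,000 × 2.95% × 83/365 = $1,958.8000
March 25 – August 8, 2027: 137 days at 3.2% → $292,000 × 3.2% × 137/365 = $3,507.2000
August 9 – October 25, 2027: 78 days at 3.3% → $292,000 × 3.3% × 78/365 = $2,059.2000
October 26 – December 31, 2027: 67 days at 0.95% → $292,000 × 0.95% × 67/365 = $509.2000
Total = $8,034.4000

$8,034.40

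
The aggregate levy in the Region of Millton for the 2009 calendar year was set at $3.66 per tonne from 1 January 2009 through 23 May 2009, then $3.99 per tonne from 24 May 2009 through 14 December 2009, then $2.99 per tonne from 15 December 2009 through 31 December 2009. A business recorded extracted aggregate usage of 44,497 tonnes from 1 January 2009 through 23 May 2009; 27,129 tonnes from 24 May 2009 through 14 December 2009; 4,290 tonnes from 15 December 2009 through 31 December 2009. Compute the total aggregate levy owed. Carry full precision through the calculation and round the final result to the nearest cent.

$283,930.83

1 January – 23 May 2009: 44,497 tonnes at $3.66/tonne → $162,859.02
24 May – 14 December 2009: 27,129 tonnes at $3.99/tonne → $108,244.71
15 December – 31 December 2009: 4,290 tonnes at $2.99/tonne → $12,827.10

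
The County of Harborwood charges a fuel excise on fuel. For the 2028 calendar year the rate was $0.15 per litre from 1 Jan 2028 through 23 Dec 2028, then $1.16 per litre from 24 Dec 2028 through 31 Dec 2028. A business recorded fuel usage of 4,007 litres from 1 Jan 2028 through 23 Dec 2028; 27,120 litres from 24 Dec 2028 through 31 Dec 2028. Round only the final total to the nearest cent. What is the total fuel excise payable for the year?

$32060.25

1 Jan – 23 Dec 2028: 4,007 litres at $0.15/litre → $601.05
24 Dec – 31 Dec 2028: 27,120 litres at $1.16/litre → $31459.20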